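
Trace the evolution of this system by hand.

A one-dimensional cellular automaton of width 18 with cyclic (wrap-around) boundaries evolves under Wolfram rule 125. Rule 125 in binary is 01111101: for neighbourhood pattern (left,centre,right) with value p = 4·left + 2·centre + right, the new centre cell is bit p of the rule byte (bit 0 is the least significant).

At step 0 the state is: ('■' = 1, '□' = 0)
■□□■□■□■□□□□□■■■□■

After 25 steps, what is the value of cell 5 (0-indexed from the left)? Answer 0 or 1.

1

0) ■□□■□■□■□□□□□■■■□■
1) ■■□■■■■■■■■■□■□■■■
2) □■■■□□□□□□□■■■■■□□
3) □■□■■■■■■■□■□□□■■■
4) ■■■■□□□□□■■■■■□■□■
5) □□□■■■■■□■□□□■■■■■
6) ■■□■□□□■■■■■□■□□□■
7) □■■■■■□■□□□■■■■■□■
8) ■■□□□■■■■■□■□□□■■■
9) □■■■□■□□□■■■■■□■□□
10) □■□■■■■■□■□□□■■■■■
11) ■■■■□□□■■■■■□■□□□■
12) □□□■■■□■□□□■■■■■□■
13) ■■□■□■■■■■□■□□□■■■
14) □■■■■■□□□■■■■■□■□□
15) □■□□□■■■□■□□□■■■■■
16) ■■■■□■□■■■■■□■□□□■
17) □□□■■■■■□□□■■■■■□■
18) ■■□■□□□■■■□■□□□■■■
19) □■■■■■□■□■■■■■□■□□
20) □■□□□■■■■■□□□■■■■■
21) ■■■■□■□□□■■■□■□□□■
22) □□□■■■■■□■□■■■■■□■
23) ■■□■□□□■■■■■□□□■■■
24) □■■■■■□■□□□■■■□■□□
25) □■□□□■■■■■□■□■■■■■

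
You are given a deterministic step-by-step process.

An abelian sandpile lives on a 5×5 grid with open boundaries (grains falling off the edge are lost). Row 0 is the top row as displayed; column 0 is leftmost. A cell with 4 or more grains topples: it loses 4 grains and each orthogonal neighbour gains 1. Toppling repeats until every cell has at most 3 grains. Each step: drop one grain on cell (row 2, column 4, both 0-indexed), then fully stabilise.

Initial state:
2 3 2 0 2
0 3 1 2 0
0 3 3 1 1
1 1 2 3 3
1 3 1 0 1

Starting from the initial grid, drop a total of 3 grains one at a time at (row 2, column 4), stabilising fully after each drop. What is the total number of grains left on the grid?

step 0: 2 3 2 0 2
0 3 1 2 0
0 3 3 1 1
1 1 2 3 3
1 3 1 0 1
step 1: 2 3 2 0 2
0 3 1 2 0
0 3 3 1 2
1 1 2 3 3
1 3 1 0 1
step 2: 2 3 2 0 2
0 3 1 2 0
0 3 3 1 3
1 1 2 3 3
1 3 1 0 1
step 3: 2 3 2 0 2
0 3 1 2 1
0 3 3 3 1
1 1 3 0 1
1 3 1 1 2

40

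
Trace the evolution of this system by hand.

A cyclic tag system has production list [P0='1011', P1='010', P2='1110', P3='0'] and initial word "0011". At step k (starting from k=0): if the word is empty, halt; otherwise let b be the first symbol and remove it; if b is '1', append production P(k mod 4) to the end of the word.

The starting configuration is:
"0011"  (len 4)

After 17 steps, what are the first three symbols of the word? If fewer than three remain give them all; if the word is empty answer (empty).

110

t=0: "0011"  (len 4)
t=1: "011"  (len 3)
t=2: "11"  (len 2)
t=3: "11110"  (len 5)
t=4: "11100"  (len 5)
t=5: "11001011"  (len 8)
t=6: "1001011010"  (len 10)
t=7: "0010110101110"  (len 13)
t=8: "010110101110"  (len 12)
t=9: "10110101110"  (len 11)
t=10: "0110101110010"  (len 13)
t=11: "110101110010"  (len 12)
t=12: "101011100100"  (len 12)
t=13: "010111001001011"  (len 15)
t=14: "10111001001011"  (len 14)
t=15: "01110010010111110"  (len 17)
t=16: "1110010010111110"  (len 16)
t=17: "1100100101111101011"  (len 19)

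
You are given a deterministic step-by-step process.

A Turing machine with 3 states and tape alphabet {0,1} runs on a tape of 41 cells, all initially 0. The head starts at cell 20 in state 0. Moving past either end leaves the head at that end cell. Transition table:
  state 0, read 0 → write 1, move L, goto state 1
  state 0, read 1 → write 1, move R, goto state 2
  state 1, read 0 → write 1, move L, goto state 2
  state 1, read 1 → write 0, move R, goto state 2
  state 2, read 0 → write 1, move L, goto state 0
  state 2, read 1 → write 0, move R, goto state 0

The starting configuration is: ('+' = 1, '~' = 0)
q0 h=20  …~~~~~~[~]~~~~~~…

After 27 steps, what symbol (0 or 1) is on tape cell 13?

0) q0 h=20  …~~~~~~[~]~~~~~~…
1) q1 h=19  …~~~~~~[~]+~~~~~…
2) q2 h=18  …~~~~~~[~]++~~~~…
3) q0 h=17  …~~~~~~[~]+++~~~…
4) q1 h=16  …~~~~~~[~]++++~~…
5) q2 h=15  …~~~~~~[~]+++++~…
6) q0 h=14  …~~~~~~[~]++++++…
7) q1 h=13  …~~~~~~[~]++++++…
8) q2 h=12  …~~~~~~[~]++++++…
9) q0 h=11  …~~~~~~[~]++++++…
10) q1 h=10  …~~~~~~[~]++++++…
11) q2 h= 9  …~~~~~~[~]++++++…
12) q0 h= 8  …~~~~~~[~]++++++…
13) q1 h= 7  …~~~~~~[~]++++++…
14) q2 h= 6  |~~~~~~[~]++++++…
15) q0 h= 5  |~~~~~[~]++++++…
16) q1 h= 4  |~~~~[~]++++++…
17) q2 h= 3  |~~~[~]++++++…
18) q0 h= 2  |~~[~]++++++…
19) q1 h= 1  |~[~]++++++…
20) q2 h= 0  |[~]++++++…
21) q0 h= 0  |[+]++++++…
22) q2 h= 1  |+[+]++++++…
23) q0 h= 2  |+~[+]++++++…
24) q2 h= 3  |+~+[+]++++++…
25) q0 h= 4  |+~+~[+]++++++…
26) q2 h= 5  |+~+~+[+]++++++…
27) q0 h= 6  |+~+~+~[+]++++++…

1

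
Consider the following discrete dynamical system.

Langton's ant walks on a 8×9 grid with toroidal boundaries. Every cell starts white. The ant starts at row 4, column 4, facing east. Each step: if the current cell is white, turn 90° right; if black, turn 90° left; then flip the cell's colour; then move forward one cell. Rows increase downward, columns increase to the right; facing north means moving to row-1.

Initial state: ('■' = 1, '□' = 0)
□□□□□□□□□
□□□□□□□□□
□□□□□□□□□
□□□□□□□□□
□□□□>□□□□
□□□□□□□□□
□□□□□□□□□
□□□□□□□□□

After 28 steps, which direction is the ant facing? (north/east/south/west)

east

step 0: □□□□□□□□□
□□□□□□□□□
□□□□□□□□□
□□□□□□□□□
□□□□>□□□□
□□□□□□□□□
□□□□□□□□□
□□□□□□□□□
step 1: □□□□□□□□□
□□□□□□□□□
□□□□□□□□□
□□□□□□□□□
□□□□■□□□□
□□□□v□□□□
□□□□□□□□□
□□□□□□□□□
step 2: □□□□□□□□□
□□□□□□□□□
□□□□□□□□□
□□□□□□□□□
□□□□■□□□□
□□□<■□□□□
□□□□□□□□□
□□□□□□□□□
step 3: □□□□□□□□□
□□□□□□□□□
□□□□□□□□□
□□□□□□□□□
□□□^■□□□□
□□□■■□□□□
□□□□□□□□□
□□□□□□□□□
step 4: □□□□□□□□□
□□□□□□□□□
□□□□□□□□□
□□□□□□□□□
□□□■>□□□□
□□□■■□□□□
□□□□□□□□□
□□□□□□□□□
step 5: □□□□□□□□□
□□□□□□□□□
□□□□□□□□□
□□□□^□□□□
□□□■□□□□□
□□□■■□□□□
□□□□□□□□□
□□□□□□□□□
step 6: □□□□□□□□□
□□□□□□□□□
□□□□□□□□□
□□□□■>□□□
□□□■□□□□□
□□□■■□□□□
□□□□□□□□□
□□□□□□□□□
step 7: □□□□□□□□□
□□□□□□□□□
□□□□□□□□□
□□□□■■□□□
□□□■□v□□□
□□□■■□□□□
□□□□□□□□□
□□□□□□□□□
step 8: □□□□□□□□□
□□□□□□□□□
□□□□□□□□□
□□□□■■□□□
□□□■<■□□□
□□□■■□□□□
□□□□□□□□□
□□□□□□□□□
step 9: □□□□□□□□□
□□□□□□□□□
□□□□□□□□□
□□□□^■□□□
□□□■■■□□□
□□□■■□□□□
□□□□□□□□□
□□□□□□□□□
step 10: □□□□□□□□□
□□□□□□□□□
□□□□□□□□□
□□□<□■□□□
□□□■■■□□□
□□□■■□□□□
□□□□□□□□□
□□□□□□□□□
step 11: □□□□□□□□□
□□□□□□□□□
□□□^□□□□□
□□□■□■□□□
□□□■■■□□□
□□□■■□□□□
□□□□□□□□□
□□□□□□□□□
step 12: □□□□□□□□□
□□□□□□□□□
□□□■>□□□□
□□□■□■□□□
□□□■■■□□□
□□□■■□□□□
□□□□□□□□□
□□□□□□□□□
step 13: □□□□□□□□□
□□□□□□□□□
□□□■■□□□□
□□□■v■□□□
□□□■■■□□□
□□□■■□□□□
□□□□□□□□□
□□□□□□□□□
step 14: □□□□□□□□□
□□□□□□□□□
□□□■■□□□□
□□□<■■□□□
□□□■■■□□□
□□□■■□□□□
□□□□□□□□□
□□□□□□□□□
step 15: □□□□□□□□□
□□□□□□□□□
□□□■■□□□□
□□□□■■□□□
□□□v■■□□□
□□□■■□□□□
□□□□□□□□□
□□□□□□□□□
step 16: □□□□□□□□□
□□□□□□□□□
□□□■■□□□□
□□□□■■□□□
□□□□>■□□□
□□□■■□□□□
□□□□□□□□□
□□□□□□□□□
step 17: □□□□□□□□□
□□□□□□□□□
□□□■■□□□□
□□□□^■□□□
□□□□□■□□□
□□□■■□□□□
□□□□□□□□□
□□□□□□□□□
step 18: □□□□□□□□□
□□□□□□□□□
□□□■■□□□□
□□□<□■□□□
□□□□□■□□□
□□□■■□□□□
□□□□□□□□□
□□□□□□□□□
step 19: □□□□□□□□□
□□□□□□□□□
□□□^■□□□□
□□□■□■□□□
□□□□□■□□□
□□□■■□□□□
□□□□□□□□□
□□□□□□□□□
step 20: □□□□□□□□□
□□□□□□□□□
□□<□■□□□□
□□□■□■□□□
□□□□□■□□□
□□□■■□□□□
□□□□□□□□□
□□□□□□□□□
step 21: □□□□□□□□□
□□^□□□□□□
□□■□■□□□□
□□□■□■□□□
□□□□□■□□□
□□□■■□□□□
□□□□□□□□□
□□□□□□□□□
step 22: □□□□□□□□□
□□■>□□□□□
□□■□■□□□□
□□□■□■□□□
□□□□□■□□□
□□□■■□□□□
□□□□□□□□□
□□□□□□□□□
step 23: □□□□□□□□□
□□■■□□□□□
□□■v■□□□□
□□□■□■□□□
□□□□□■□□□
□□□■■□□□□
□□□□□□□□□
□□□□□□□□□
step 24: □□□□□□□□□
□□■■□□□□□
□□<■■□□□□
□□□■□■□□□
□□□□□■□□□
□□□■■□□□□
□□□□□□□□□
□□□□□□□□□
step 25: □□□□□□□□□
□□■■□□□□□
□□□■■□□□□
□□v■□■□□□
□□□□□■□□□
□□□■■□□□□
□□□□□□□□□
□□□□□□□□□
step 26: □□□□□□□□□
□□■■□□□□□
□□□■■□□□□
□<■■□■□□□
□□□□□■□□□
□□□■■□□□□
□□□□□□□□□
□□□□□□□□□
step 27: □□□□□□□□□
□□■■□□□□□
□^□■■□□□□
□■■■□■□□□
□□□□□■□□□
□□□■■□□□□
□□□□□□□□□
□□□□□□□□□
step 28: □□□□□□□□□
□□■■□□□□□
□■>■■□□□□
□■■■□■□□□
□□□□□■□□□
□□□■■□□□□
□□□□□□□□□
□□□□□□□□□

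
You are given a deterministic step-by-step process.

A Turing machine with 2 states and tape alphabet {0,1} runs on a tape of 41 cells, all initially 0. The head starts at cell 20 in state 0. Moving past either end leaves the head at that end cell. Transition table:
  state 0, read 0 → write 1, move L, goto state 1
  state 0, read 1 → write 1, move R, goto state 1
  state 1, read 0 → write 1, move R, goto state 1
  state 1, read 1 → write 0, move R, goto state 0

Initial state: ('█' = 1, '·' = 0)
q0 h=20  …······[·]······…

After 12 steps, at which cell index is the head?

[0] q0 h=20  …······[·]······…
[1] q1 h=19  …······[·]█·····…
[2] q1 h=20  …·····█[█]······…
[3] q0 h=21  …····█·[·]······…
[4] q1 h=20  …·····█[·]█·····…
[5] q1 h=21  …····██[█]······…
[6] q0 h=22  …···██·[·]······…
[7] q1 h=21  …····██[·]█·····…
[8] q1 h=22  …···███[█]······…
[9] q0 h=23  …··███·[·]······…
[10] q1 h=22  …···███[·]█·····…
[11] q1 h=23  …··████[█]······…
[12] q0 h=24  …·████·[·]······…

24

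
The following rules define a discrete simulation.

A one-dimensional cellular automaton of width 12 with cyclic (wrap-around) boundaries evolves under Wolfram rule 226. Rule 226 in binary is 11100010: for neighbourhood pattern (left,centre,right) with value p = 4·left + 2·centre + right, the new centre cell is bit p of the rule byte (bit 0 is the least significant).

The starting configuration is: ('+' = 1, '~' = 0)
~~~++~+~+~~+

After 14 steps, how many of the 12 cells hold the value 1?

k=0  ~~~++~+~+~~+
k=1  ~~+~++~+~~+~
k=2  ~+~+~++~~+~~
k=3  +~+~+~+~+~~~
k=4  ~+~+~+~+~~~+
k=5  +~+~+~+~~~+~
k=6  ~+~+~+~~~+~+
k=7  +~+~+~~~+~+~
k=8  ~+~+~~~+~+~+
k=9  +~+~~~+~+~+~
k=10  ~+~~~+~+~+~+
k=11  +~~~+~+~+~+~
k=12  ~~~+~+~+~+~+
k=13  ~~+~+~+~+~+~
k=14  ~+~+~+~+~+~~

5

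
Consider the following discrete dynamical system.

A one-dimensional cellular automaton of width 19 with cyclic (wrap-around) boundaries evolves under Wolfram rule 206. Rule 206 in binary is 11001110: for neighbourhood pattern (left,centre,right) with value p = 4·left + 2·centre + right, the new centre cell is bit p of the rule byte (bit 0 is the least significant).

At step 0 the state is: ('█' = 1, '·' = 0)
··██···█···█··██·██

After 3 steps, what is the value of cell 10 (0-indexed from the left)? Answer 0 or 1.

t=0: ··██···█···█··██·██
t=1: ·███··██··██·███·██
t=2: ·███·███·███·███·██
t=3: ·███·███·███·███·██

1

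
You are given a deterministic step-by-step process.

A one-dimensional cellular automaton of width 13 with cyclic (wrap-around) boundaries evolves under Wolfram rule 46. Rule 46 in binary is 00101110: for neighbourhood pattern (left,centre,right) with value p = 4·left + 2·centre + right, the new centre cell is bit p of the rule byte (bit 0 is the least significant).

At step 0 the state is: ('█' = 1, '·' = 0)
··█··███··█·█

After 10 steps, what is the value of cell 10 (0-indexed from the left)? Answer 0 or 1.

0

step 0: ··█··███··█·█
step 1: ·██·██···████
step 2: ██·██···██···
step 3: █·██···██···█
step 4: ·██···██···██
step 5: ██···██···██·
step 6: █···██···██·█
step 7: ···██···██·██
step 8: ··██···██·██·
step 9: ·██···██·██··
step 10: ██···██·██···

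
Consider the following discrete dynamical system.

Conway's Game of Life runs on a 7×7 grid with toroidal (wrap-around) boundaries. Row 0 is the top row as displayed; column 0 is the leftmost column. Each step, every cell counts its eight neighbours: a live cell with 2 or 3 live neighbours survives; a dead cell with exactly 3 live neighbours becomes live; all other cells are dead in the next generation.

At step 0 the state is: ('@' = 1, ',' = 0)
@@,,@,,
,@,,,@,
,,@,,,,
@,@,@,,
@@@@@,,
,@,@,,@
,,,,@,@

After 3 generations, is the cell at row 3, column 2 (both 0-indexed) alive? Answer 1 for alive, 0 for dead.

0) @@,,@,,
,@,,,@,
,,@,,,,
@,@,@,,
@@@@@,,
,@,@,,@
,,,,@,@
1) @@,,@,@
@@@,,,,
,,@@,,,
@,,,@,,
,,,,@@@
,@,,,,@
,@@@@,@
2) ,,,,@,@
,,,,,,@
@,@@,,,
,,,,@,@
,,,,@,@
,@,,,,@
,,,@@,@
3) @,,@@,@
@,,@,@@
@,,@,@@
@,,,@,@
,,,,,,@
,,,@@,@
,,,@@,@

0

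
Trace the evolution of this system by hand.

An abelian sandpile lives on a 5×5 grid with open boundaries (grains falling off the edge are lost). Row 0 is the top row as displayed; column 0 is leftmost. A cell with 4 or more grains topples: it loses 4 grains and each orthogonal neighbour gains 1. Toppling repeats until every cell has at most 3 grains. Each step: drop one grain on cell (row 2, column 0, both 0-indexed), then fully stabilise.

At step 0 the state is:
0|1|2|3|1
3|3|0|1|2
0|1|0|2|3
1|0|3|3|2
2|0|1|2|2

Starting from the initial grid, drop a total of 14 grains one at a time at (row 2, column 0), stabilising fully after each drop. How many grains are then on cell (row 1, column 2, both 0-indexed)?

t=0: 0|1|2|3|1
3|3|0|1|2
0|1|0|2|3
1|0|3|3|2
2|0|1|2|2
t=1: 0|1|2|3|1
3|3|0|1|2
1|1|0|2|3
1|0|3|3|2
2|0|1|2|2
t=2: 0|1|2|3|1
3|3|0|1|2
2|1|0|2|3
1|0|3|3|2
2|0|1|2|2
t=3: 0|1|2|3|1
3|3|0|1|2
3|1|0|2|3
1|0|3|3|2
2|0|1|2|2
t=4: 1|2|2|3|1
1|0|1|1|2
1|3|0|2|3
2|0|3|3|2
2|0|1|2|2
t=5: 1|2|2|3|1
1|0|1|1|2
2|3|0|2|3
2|0|3|3|2
2|0|1|2|2
t=6: 1|2|2|3|1
1|0|1|1|2
3|3|0|2|3
2|0|3|3|2
2|0|1|2|2
t=7: 1|2|2|3|1
2|1|1|1|2
1|0|1|2|3
3|1|3|3|2
2|0|1|2|2
t=8: 1|2|2|3|1
2|1|1|1|2
2|0|1|2|3
3|1|3|3|2
2|0|1|2|2
t=9: 1|2|2|3|1
2|1|1|1|2
3|0|1|2|3
3|1|3|3|2
2|0|1|2|2
t=10: 1|2|2|3|1
3|1|1|1|2
1|1|1|2|3
0|2|3|3|2
3|0|1|2|2
t=11: 1|2|2|3|1
3|1|1|1|2
2|1|1|2|3
0|2|3|3|2
3|0|1|2|2
t=12: 1|2|2|3|1
3|1|1|1|2
3|1|1|2|3
0|2|3|3|2
3|0|1|2|2
t=13: 2|2|2|3|1
0|2|1|1|2
1|2|1|2|3
1|2|3|3|2
3|0|1|2|2
t=14: 2|2|2|3|1
0|2|1|1|2
2|2|1|2|3
1|2|3|3|2
3|0|1|2|2

1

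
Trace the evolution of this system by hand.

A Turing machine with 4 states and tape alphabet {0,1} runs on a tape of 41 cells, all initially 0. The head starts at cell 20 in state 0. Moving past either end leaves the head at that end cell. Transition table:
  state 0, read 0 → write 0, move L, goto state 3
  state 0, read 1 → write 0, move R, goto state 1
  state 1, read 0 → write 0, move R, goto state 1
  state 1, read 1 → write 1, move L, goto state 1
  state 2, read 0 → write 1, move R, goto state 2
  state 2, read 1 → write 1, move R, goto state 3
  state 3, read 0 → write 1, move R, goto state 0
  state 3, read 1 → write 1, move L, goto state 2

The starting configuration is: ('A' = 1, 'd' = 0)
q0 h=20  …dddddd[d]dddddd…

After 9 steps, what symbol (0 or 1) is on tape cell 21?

0

gen 0: q0 h=20  …dddddd[d]dddddd…
gen 1: q3 h=19  …dddddd[d]dddddd…
gen 2: q0 h=20  …dddddA[d]dddddd…
gen 3: q3 h=19  …dddddd[A]dddddd…
gen 4: q2 h=18  …dddddd[d]Addddd…
gen 5: q2 h=19  …dddddA[A]dddddd…
gen 6: q3 h=20  …ddddAA[d]dddddd…
gen 7: q0 h=21  …dddAAA[d]dddddd…
gen 8: q3 h=20  …ddddAA[A]dddddd…
gen 9: q2 h=19  …dddddA[A]Addddd…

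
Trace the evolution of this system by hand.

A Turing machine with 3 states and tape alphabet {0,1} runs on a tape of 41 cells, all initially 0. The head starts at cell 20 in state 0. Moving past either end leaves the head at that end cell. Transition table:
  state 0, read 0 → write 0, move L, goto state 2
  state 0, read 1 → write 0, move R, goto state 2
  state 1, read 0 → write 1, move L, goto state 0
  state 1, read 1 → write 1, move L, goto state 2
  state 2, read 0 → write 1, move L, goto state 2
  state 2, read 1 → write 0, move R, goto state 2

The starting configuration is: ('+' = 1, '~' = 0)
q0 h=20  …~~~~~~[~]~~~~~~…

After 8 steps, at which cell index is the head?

12

gen 0: q0 h=20  …~~~~~~[~]~~~~~~…
gen 1: q2 h=19  …~~~~~~[~]~~~~~~…
gen 2: q2 h=18  …~~~~~~[~]+~~~~~…
gen 3: q2 h=17  …~~~~~~[~]++~~~~…
gen 4: q2 h=16  …~~~~~~[~]+++~~~…
gen 5: q2 h=15  …~~~~~~[~]++++~~…
gen 6: q2 h=14  …~~~~~~[~]+++++~…
gen 7: q2 h=13  …~~~~~~[~]++++++…
gen 8: q2 h=12  …~~~~~~[~]++++++…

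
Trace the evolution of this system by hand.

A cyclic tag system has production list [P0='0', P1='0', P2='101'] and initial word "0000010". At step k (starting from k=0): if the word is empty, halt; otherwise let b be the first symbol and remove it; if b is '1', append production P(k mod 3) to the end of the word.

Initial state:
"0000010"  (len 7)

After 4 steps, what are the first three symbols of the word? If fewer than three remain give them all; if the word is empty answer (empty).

010

[0] "0000010"  (len 7)
[1] "000010"  (len 6)
[2] "00010"  (len 5)
[3] "0010"  (len 4)
[4] "010"  (len 3)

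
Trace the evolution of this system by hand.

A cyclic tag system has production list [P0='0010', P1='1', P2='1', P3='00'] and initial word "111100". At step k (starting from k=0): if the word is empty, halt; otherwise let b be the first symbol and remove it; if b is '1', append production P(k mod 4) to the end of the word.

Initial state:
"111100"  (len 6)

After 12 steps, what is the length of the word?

[0] "111100"  (len 6)
[1] "111000010"  (len 9)
[2] "110000101"  (len 9)
[3] "100001011"  (len 9)
[4] "0000101100"  (len 10)
[5] "000101100"  (len 9)
[6] "00101100"  (len 8)
[7] "0101100"  (len 7)
[8] "101100"  (len 6)
[9] "011000010"  (len 9)
[10] "11000010"  (len 8)
[11] "10000101"  (len 8)
[12] "000010100"  (len 9)

9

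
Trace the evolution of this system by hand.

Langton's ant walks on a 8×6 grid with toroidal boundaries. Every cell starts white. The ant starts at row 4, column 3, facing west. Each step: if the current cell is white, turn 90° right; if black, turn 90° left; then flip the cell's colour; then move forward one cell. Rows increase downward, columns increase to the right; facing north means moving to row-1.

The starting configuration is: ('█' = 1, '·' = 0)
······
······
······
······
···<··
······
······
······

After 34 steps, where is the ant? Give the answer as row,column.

step 0: ······
······
······
······
···<··
······
······
······
step 1: ······
······
······
···^··
···█··
······
······
······
step 2: ······
······
······
···█>·
···█··
······
······
······
step 3: ······
······
······
···██·
···█v·
······
······
······
step 4: ······
······
······
···██·
···<█·
······
······
······
step 5: ······
······
······
···██·
····█·
···v··
······
······
step 6: ······
······
······
···██·
····█·
··<█··
······
······
step 7: ······
······
······
···██·
··^·█·
··██··
······
······
step 8: ······
······
······
···██·
··█>█·
··██··
······
······
step 9: ······
······
······
···██·
··███·
··█v··
······
······
step 10: ······
······
······
···██·
··███·
··█·>·
······
······
step 11: ······
······
······
···██·
··███·
··█·█·
····v·
······
step 12: ······
······
······
···██·
··███·
··█·█·
···<█·
······
step 13: ······
······
······
···██·
··███·
··█^█·
···██·
······
step 14: ······
······
······
···██·
··███·
··██>·
···██·
······
step 15: ······
······
······
···██·
··██^·
··██··
···██·
······
step 16: ······
······
······
···██·
··█<··
··██··
···██·
······
step 17: ······
······
······
···██·
··█···
··█v··
···██·
······
step 18: ······
······
······
···██·
··█···
··█·>·
···██·
······
step 19: ······
······
······
···██·
··█···
··█·█·
···█v·
······
step 20: ······
······
······
···██·
··█···
··█·█·
···█·>
······
step 21: ······
······
······
···██·
··█···
··█·█·
···█·█
·····v
step 22: ······
······
······
···██·
··█···
··█·█·
···█·█
····<█
step 23: ······
······
······
···██·
··█···
··█·█·
···█^█
····██
step 24: ······
······
······
···██·
··█···
··█·█·
···██>
····██
step 25: ······
······
······
···██·
··█···
··█·█^
···██·
····██
step 26: ······
······
······
···██·
··█···
>·█·██
···██·
····██
step 27: ······
······
······
···██·
··█···
█·█·██
v··██·
····██
step 28: ······
······
······
···██·
··█···
█·█·██
█··██<
····██
step 29: ······
······
······
···██·
··█···
█·█·█^
█··███
····██
step 30: ······
······
······
···██·
··█···
█·█·<·
█··███
····██
step 31: ······
······
······
···██·
··█···
█·█···
█··█v█
····██
step 32: ······
······
······
···██·
··█···
█·█···
█··█·>
····██
step 33: ······
······
······
···██·
··█···
█·█··^
█··█··
····██
step 34: ······
······
······
···██·
··█···
>·█··█
█··█··
····██

5,0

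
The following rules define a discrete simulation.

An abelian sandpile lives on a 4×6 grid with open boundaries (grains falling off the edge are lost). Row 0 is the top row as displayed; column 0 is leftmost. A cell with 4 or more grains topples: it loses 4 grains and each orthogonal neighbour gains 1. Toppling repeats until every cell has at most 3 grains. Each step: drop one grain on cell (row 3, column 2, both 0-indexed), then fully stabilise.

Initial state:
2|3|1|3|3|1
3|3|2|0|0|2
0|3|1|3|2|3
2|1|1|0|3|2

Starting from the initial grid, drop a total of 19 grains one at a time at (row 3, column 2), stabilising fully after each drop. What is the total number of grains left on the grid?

42

k=0  2|3|1|3|3|1
3|3|2|0|0|2
0|3|1|3|2|3
2|1|1|0|3|2
k=1  2|3|1|3|3|1
3|3|2|0|0|2
0|3|1|3|2|3
2|1|2|0|3|2
k=2  2|3|1|3|3|1
3|3|2|0|0|2
0|3|1|3|2|3
2|1|3|0|3|2
k=3  2|3|1|3|3|1
3|3|2|0|0|2
0|3|2|3|2|3
2|2|0|1|3|2
k=4  2|3|1|3|3|1
3|3|2|0|0|2
0|3|2|3|2|3
2|2|1|1|3|2
k=5  2|3|1|3|3|1
3|3|2|0|0|2
0|3|2|3|2|3
2|2|2|1|3|2
k=6  2|3|1|3|3|1
3|3|2|0|0|2
0|3|2|3|2|3
2|2|3|1|3|2
k=7  2|3|1|3|3|1
3|3|2|0|0|2
0|3|3|3|2|3
2|3|0|2|3|2
k=8  2|3|1|3|3|1
3|3|2|0|0|2
0|3|3|3|2|3
2|3|1|2|3|2
k=9  2|3|1|3|3|1
3|3|2|0|0|2
0|3|3|3|2|3
2|3|2|2|3|2
k=10  2|3|1|3|3|1
3|3|2|0|0|2
0|3|3|3|2|3
2|3|3|2|3|2
k=11  0|1|3|3|3|1
1|3|0|2|1|3
2|2|3|2|1|1
3|1|3|1|2|0
k=12  0|1|3|3|3|1
1|3|1|2|1|3
2|3|0|3|1|1
3|2|1|2|2|0
k=13  0|1|3|3|3|1
1|3|1|2|1|3
2|3|0|3|1|1
3|2|2|2|2|0
k=14  0|1|3|3|3|1
1|3|1|2|1|3
2|3|0|3|1|1
3|2|3|2|2|0
k=15  0|1|3|3|3|1
1|3|1|2|1|3
2|3|1|3|1|1
3|3|0|3|2|0
k=16  0|1|3|3|3|1
1|3|1|2|1|3
2|3|1|3|1|1
3|3|1|3|2|0
k=17  0|1|3|3|3|1
1|3|1|2|1|3
2|3|1|3|1|1
3|3|2|3|2|0
k=18  0|1|3|3|3|1
1|3|1|2|1|3
2|3|1|3|1|1
3|3|3|3|2|0
k=19  0|2|3|3|3|1
3|0|3|3|1|3
0|3|0|1|2|1
1|2|3|1|3|0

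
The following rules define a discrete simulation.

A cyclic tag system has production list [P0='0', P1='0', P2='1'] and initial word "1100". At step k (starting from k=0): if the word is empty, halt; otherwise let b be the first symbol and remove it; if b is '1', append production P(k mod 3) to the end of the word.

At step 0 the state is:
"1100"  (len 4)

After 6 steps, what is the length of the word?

step 0: "1100"  (len 4)
step 1: "1000"  (len 4)
step 2: "0000"  (len 4)
step 3: "000"  (len 3)
step 4: "00"  (len 2)
step 5: "0"  (len 1)
step 6: (halted — word empty)

0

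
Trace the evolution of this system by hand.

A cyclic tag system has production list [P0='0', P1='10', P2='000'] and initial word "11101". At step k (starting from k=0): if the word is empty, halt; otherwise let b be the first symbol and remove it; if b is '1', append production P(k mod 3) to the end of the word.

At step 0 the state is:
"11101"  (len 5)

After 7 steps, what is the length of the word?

7

[0] "11101"  (len 5)
[1] "11010"  (len 5)
[2] "101010"  (len 6)
[3] "01010000"  (len 8)
[4] "1010000"  (len 7)
[5] "01000010"  (len 8)
[6] "1000010"  (len 7)
[7] "0000100"  (len 7)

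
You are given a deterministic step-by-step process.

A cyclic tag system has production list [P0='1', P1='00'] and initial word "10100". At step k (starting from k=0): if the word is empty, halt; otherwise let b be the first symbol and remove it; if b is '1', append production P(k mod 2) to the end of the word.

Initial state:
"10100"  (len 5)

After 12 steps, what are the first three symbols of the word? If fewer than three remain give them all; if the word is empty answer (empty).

(empty)

[0] "10100"  (len 5)
[1] "01001"  (len 5)
[2] "1001"  (len 4)
[3] "0011"  (len 4)
[4] "011"  (len 3)
[5] "11"  (len 2)
[6] "100"  (len 3)
[7] "001"  (len 3)
[8] "01"  (len 2)
[9] "1"  (len 1)
[10] "00"  (len 2)
[11] "0"  (len 1)
[12] (halted — word empty)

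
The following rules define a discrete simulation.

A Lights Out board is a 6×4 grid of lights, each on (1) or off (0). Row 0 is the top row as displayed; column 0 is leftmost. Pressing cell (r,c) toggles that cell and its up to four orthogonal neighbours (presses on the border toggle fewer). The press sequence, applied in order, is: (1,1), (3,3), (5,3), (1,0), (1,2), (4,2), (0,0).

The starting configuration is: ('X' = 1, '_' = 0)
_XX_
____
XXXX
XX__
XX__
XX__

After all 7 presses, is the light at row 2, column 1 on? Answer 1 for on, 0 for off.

t=0: _XX_
____
XXXX
XX__
XX__
XX__
t=1: __X_
XXX_
X_XX
XX__
XX__
XX__
t=2: __X_
XXX_
X_X_
XXXX
XX_X
XX__
t=3: __X_
XXX_
X_X_
XXXX
XX__
XXXX
t=4: X_X_
__X_
__X_
XXXX
XX__
XXXX
t=5: X___
_X_X
____
XXXX
XX__
XXXX
t=6: X___
_X_X
____
XX_X
X_XX
XX_X
t=7: _X__
XX_X
____
XX_X
X_XX
XX_X

0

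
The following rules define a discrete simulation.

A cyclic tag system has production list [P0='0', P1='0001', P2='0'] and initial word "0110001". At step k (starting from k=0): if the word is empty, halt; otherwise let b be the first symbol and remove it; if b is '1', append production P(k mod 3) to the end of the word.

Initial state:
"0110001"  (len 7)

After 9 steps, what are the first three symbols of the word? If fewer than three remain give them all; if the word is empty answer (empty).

010

k=0  "0110001"  (len 7)
k=1  "110001"  (len 6)
k=2  "100010001"  (len 9)
k=3  "000100010"  (len 9)
k=4  "00100010"  (len 8)
k=5  "0100010"  (len 7)
k=6  "100010"  (len 6)
k=7  "000100"  (len 6)
k=8  "00100"  (len 5)
k=9  "0100"  (len 4)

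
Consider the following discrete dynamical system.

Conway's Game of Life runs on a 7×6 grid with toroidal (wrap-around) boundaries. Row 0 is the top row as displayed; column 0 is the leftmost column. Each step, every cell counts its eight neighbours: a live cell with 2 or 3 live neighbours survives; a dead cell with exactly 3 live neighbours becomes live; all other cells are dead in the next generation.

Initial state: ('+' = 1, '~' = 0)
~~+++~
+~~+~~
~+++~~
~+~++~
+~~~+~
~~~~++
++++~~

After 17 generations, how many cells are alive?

[0] ~~+++~
+~~+~~
~+++~~
~+~++~
+~~~+~
~~~~++
++++~~
[1] +~~~++
~~~~~~
++~~~~
++~~++
+~~~~~
~~+~+~
++~~~~
[2] ++~~~+
~+~~~~
~+~~~~
~~~~~~
+~~++~
+~~~~+
++~++~
[3] ~~~~++
~++~~~
~~~~~~
~~~~~~
+~~~+~
~~+~~~
~~+~+~
[4] ~++~++
~~~~~~
~~~~~~
~~~~~~
~~~~~~
~+~~~+
~~~~++
[5] +~~+++
~~~~~~
~~~~~~
~~~~~~
~~~~~~
+~~~++
~+++~~
[6] ++~+++
~~~~++
~~~~~~
~~~~~~
~~~~~+
++++++
~++~~~
[7] ~+~+~~
~~~+~~
~~~~~~
~~~~~~
~+++~+
~~~+++
~~~~~~
[8] ~~+~~~
~~+~~~
~~~~~~
~~+~~~
+~++~+
+~~+~+
~~++~~
[9] ~++~~~
~~~~~~
~~~~~~
~+++~~
+~++~+
+~~~~+
~++++~
[10] ~+~~~~
~~~~~~
~~+~~~
++~++~
~~~+~+
~~~~~~
~~~+++
[11] ~~~~+~
~~~~~~
~+++~~
++~+++
+~++~+
~~~+~+
~~~~+~
[12] ~~~~~~
~~++~~
~+~+~+
~~~~~~
~~~~~~
+~++~+
~~~+++
[13] ~~+~~~
~~+++~
~~~++~
~~~~~~
~~~~~~
+~++~+
+~++~+
[14] ~~~~~+
~~+~+~
~~+~+~
~~~~~~
~~~~~~
+~++~+
+~~~~+
[15] +~~~++
~~~~++
~~~~~~
~~~~~~
~~~~~~
++~~++
~+~~~~
[16] +~~~+~
+~~~+~
~~~~~~
~~~~~~
+~~~~+
++~~~+
~+~~~~
[17] ++~~~~
~~~~~~
~~~~~~
~~~~~~
~+~~~+
~+~~~+
~+~~~~

7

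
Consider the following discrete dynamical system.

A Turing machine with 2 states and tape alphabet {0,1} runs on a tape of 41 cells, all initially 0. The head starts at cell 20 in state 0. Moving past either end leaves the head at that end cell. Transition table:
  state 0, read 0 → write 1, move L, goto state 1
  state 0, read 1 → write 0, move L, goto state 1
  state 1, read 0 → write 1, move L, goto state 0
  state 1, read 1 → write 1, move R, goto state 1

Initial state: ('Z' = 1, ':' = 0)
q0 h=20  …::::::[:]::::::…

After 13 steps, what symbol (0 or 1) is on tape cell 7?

0

[0] q0 h=20  …::::::[:]::::::…
[1] q1 h=19  …::::::[:]Z:::::…
[2] q0 h=18  …::::::[:]ZZ::::…
[3] q1 h=17  …::::::[:]ZZZ:::…
[4] q0 h=16  …::::::[:]ZZZZ::…
[5] q1 h=15  …::::::[:]ZZZZZ:…
[6] q0 h=14  …::::::[:]ZZZZZZ…
[7] q1 h=13  …::::::[:]ZZZZZZ…
[8] q0 h=12  …::::::[:]ZZZZZZ…
[9] q1 h=11  …::::::[:]ZZZZZZ…
[10] q0 h=10  …::::::[:]ZZZZZZ…
[11] q1 h= 9  …::::::[:]ZZZZZZ…
[12] q0 h= 8  …::::::[:]ZZZZZZ…
[13] q1 h= 7  …::::::[:]ZZZZZZ…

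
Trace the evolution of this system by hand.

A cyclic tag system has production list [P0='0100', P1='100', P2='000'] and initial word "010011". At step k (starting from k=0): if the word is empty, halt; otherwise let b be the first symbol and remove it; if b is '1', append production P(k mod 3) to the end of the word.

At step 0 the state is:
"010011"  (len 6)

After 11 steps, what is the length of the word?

12

[0] "010011"  (len 6)
[1] "10011"  (len 5)
[2] "0011100"  (len 7)
[3] "011100"  (len 6)
[4] "11100"  (len 5)
[5] "1100100"  (len 7)
[6] "100100000"  (len 9)
[7] "001000000100"  (len 12)
[8] "01000000100"  (len 11)
[9] "1000000100"  (len 10)
[10] "0000001000100"  (len 13)
[11] "000001000100"  (len 12)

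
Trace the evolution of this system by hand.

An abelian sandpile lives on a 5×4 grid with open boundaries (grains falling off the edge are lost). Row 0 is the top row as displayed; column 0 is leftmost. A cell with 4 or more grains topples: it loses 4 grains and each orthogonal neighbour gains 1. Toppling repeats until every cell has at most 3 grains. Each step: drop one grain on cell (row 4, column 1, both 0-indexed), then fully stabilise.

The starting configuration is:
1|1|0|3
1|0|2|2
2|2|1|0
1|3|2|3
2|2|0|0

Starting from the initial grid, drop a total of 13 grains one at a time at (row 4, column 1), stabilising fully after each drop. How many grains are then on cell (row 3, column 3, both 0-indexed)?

0) 1|1|0|3
1|0|2|2
2|2|1|0
1|3|2|3
2|2|0|0
1) 1|1|0|3
1|0|2|2
2|2|1|0
1|3|2|3
2|3|0|0
2) 1|1|0|3
1|0|2|2
2|3|1|0
2|0|3|3
3|1|1|0
3) 1|1|0|3
1|0|2|2
2|3|1|0
2|0|3|3
3|2|1|0
4) 1|1|0|3
1|0|2|2
2|3|1|0
2|0|3|3
3|3|1|0
5) 1|1|0|3
1|0|2|2
2|3|1|0
3|1|3|3
0|1|2|0
6) 1|1|0|3
1|0|2|2
2|3|1|0
3|1|3|3
0|2|2|0
7) 1|1|0|3
1|0|2|2
2|3|1|0
3|1|3|3
0|3|2|0
8) 1|1|0|3
1|0|2|2
2|3|1|0
3|2|3|3
1|0|3|0
9) 1|1|0|3
1|0|2|2
2|3|1|0
3|2|3|3
1|1|3|0
10) 1|1|0|3
1|0|2|2
2|3|1|0
3|2|3|3
1|2|3|0
11) 1|1|0|3
1|0|2|2
2|3|1|0
3|2|3|3
1|3|3|0
12) 1|1|0|3
2|1|2|2
0|1|3|1
1|2|2|0
3|2|1|2
13) 1|1|0|3
2|1|2|2
0|1|3|1
1|2|2|0
3|3|1|2

0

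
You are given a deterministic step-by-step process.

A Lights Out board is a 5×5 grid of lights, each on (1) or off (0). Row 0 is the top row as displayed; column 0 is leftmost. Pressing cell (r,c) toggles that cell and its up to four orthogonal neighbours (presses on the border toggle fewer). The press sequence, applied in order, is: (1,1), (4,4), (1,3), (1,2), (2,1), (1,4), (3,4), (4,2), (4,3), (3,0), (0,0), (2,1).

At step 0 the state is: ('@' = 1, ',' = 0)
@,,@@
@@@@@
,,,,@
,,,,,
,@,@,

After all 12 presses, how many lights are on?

14

0) @,,@@
@@@@@
,,,,@
,,,,,
,@,@,
1) @@,@@
,,,@@
,@,,@
,,,,,
,@,@,
2) @@,@@
,,,@@
,@,,@
,,,,@
,@,,@
3) @@,,@
,,@,,
,@,@@
,,,,@
,@,,@
4) @@@,@
,@,@,
,@@@@
,,,,@
,@,,@
5) @@@,@
,,,@,
@,,@@
,@,,@
,@,,@
6) @@@,,
,,,,@
@,,@,
,@,,@
,@,,@
7) @@@,,
,,,,@
@,,@@
,@,@,
,@,,,
8) @@@,,
,,,,@
@,,@@
,@@@,
,,@@,
9) @@@,,
,,,,@
@,,@@
,@@,,
,,,,@
10) @@@,,
,,,,@
,,,@@
@,@,,
@,,,@
11) ,,@,,
@,,,@
,,,@@
@,@,,
@,,,@
12) ,,@,,
@@,,@
@@@@@
@@@,,
@,,,@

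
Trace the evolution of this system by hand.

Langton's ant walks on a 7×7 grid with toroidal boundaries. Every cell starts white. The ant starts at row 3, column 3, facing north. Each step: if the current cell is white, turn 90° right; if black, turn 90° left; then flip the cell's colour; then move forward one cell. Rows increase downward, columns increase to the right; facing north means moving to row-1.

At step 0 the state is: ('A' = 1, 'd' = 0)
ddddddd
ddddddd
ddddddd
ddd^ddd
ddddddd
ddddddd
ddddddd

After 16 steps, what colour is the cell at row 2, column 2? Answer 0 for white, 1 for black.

1

gen 0: ddddddd
ddddddd
ddddddd
ddd^ddd
ddddddd
ddddddd
ddddddd
gen 1: ddddddd
ddddddd
ddddddd
dddA>dd
ddddddd
ddddddd
ddddddd
gen 2: ddddddd
ddddddd
ddddddd
dddAAdd
ddddvdd
ddddddd
ddddddd
gen 3: ddddddd
ddddddd
ddddddd
dddAAdd
ddd<Add
ddddddd
ddddddd
gen 4: ddddddd
ddddddd
ddddddd
ddd^Add
dddAAdd
ddddddd
ddddddd
gen 5: ddddddd
ddddddd
ddddddd
dd<dAdd
dddAAdd
ddddddd
ddddddd
gen 6: ddddddd
ddddddd
dd^dddd
ddAdAdd
dddAAdd
ddddddd
ddddddd
gen 7: ddddddd
ddddddd
ddA>ddd
ddAdAdd
dddAAdd
ddddddd
ddddddd
gen 8: ddddddd
ddddddd
ddAAddd
ddAvAdd
dddAAdd
ddddddd
ddddddd
gen 9: ddddddd
ddddddd
ddAAddd
dd<AAdd
dddAAdd
ddddddd
ddddddd
gen 10: ddddddd
ddddddd
ddAAddd
dddAAdd
ddvAAdd
ddddddd
ddddddd
gen 11: ddddddd
ddddddd
ddAAddd
dddAAdd
d<AAAdd
ddddddd
ddddddd
gen 12: ddddddd
ddddddd
ddAAddd
d^dAAdd
dAAAAdd
ddddddd
ddddddd
gen 13: ddddddd
ddddddd
ddAAddd
dA>AAdd
dAAAAdd
ddddddd
ddddddd
gen 14: ddddddd
ddddddd
ddAAddd
dAAAAdd
dAvAAdd
ddddddd
ddddddd
gen 15: ddddddd
ddddddd
ddAAddd
dAAAAdd
dAd>Add
ddddddd
ddddddd
gen 16: ddddddd
ddddddd
ddAAddd
dAA^Add
dAddAdd
ddddddd
ddddddd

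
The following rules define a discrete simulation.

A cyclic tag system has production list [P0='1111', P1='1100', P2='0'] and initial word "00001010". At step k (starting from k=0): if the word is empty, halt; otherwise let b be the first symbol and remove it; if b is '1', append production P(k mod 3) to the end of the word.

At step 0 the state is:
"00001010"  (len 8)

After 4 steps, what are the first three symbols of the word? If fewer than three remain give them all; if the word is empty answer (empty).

101

0) "00001010"  (len 8)
1) "0001010"  (len 7)
2) "001010"  (len 6)
3) "01010"  (len 5)
4) "1010"  (len 4)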